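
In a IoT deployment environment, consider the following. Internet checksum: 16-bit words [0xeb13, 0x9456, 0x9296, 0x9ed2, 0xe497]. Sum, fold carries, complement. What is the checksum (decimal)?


Given words: [0xeb13, 0x9456, 0x9296, 0x9ed2, 0xe497]
Step 1: Sum all words
Raw sum = 60179 + 37974 + 37526 + 40658 + 58519 = 234856
Step 2: Fold carry: (38248 + 3) = 38251
One's complement = ~38251 & 0xFFFF = 27284

27284


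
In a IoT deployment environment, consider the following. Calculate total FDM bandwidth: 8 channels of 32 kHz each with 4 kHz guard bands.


Given: 8 channels, 32 kHz each, guard = 4 kHz
Channel bandwidth = 8 * 32 = 256 kHz
Guard bands = 7 gaps * 4 kHz = 28 kHz
Total = 256 + 28 = 284 kHz

284


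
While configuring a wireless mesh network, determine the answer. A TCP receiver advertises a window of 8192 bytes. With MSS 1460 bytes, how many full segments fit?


Given: RWND = 8192 bytes, MSS = 1460 bytes
Full segments = floor(RWND / MSS)
Full segments = floor(8192 / 1460)
Full segments = floor(5.611) = 5

5


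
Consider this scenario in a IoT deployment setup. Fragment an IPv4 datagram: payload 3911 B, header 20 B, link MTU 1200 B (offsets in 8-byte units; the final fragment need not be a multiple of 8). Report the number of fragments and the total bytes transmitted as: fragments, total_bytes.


Max data per non-final fragment = floor((MTU - header)/8)*8 = floor((1200 - 20)/8)*8 = floor(1180/8)*8 = 1176 B
Final fragment needs no 8-byte alignment: it can carry up to MTU - header = 1180 B
Non-final fragments needed = ceil((payload - 1180) / 1176) = ceil(2731/1176) = ceil(2.3223) = 3
Number of fragments = 3 + 1 = 4
Fragment sizes (data): 3 * 1176 B + 383 B (last, 383 <= 1180 OK)
Total bytes sent = payload + n_frags * header = 3911 + 4*20 = 3911 + 80 = 3991 B

4, 3991


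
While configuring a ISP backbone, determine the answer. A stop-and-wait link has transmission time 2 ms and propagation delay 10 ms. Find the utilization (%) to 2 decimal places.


Given: Ttrans = 2 ms, Tprop = 10 ms
RTT = 2 * Tprop = 2 * 10 = 20 ms
U = Ttrans / (Ttrans + RTT)
U = 2 / (2 + 20)
U = 2 / 22 = 0.090909
U% = 9.09%

9.09


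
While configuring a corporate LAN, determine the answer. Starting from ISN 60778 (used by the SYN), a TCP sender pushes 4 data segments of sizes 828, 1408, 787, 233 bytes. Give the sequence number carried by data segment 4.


The SYN occupies sequence number ISN = 60778, so the first data byte is ISN + 1 = 60779.
SEQ of data segment i = (ISN + 1) + sum of payload sizes of segments 1..i-1.
Segment 1: SEQ = 60779, payload = 828 bytes
Segment 2: SEQ = 61607, payload = 1408 bytes
Segment 3: SEQ = 63015, payload = 787 bytes
Segment 4: SEQ = 63802, payload = 233 bytes
SEQ of segment 4 = 60779 + 828 + 1408 + 787 = 63802

63802


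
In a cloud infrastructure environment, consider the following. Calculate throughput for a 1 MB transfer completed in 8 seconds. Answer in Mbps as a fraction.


Given: file = 1 MB, time = 8 s
File in Mb = 1 * 8 = 8 Mb
Throughput = 8 / 8 Mbps
Throughput = 1 Mbps

1


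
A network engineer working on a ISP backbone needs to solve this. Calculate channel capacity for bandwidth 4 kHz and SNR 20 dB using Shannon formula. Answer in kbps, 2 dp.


Given: B = 4 kHz, SNR = 20 dB
SNR linear = 10^(20/10) = 100
1 + SNR = 101
log2(101) = 6.6582114828
C = 4 * 1000 * 6.6582114828 = 26632.8459 bps
C = 26.632846 kbps -> 26.63 kbps (2 dp)

26.63


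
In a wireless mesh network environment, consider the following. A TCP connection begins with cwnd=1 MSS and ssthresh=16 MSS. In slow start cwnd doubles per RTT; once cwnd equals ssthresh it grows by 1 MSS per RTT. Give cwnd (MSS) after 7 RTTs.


RTT 0: cwnd = 1 MSS (initial)
RTT 1: cwnd = 2 MSS (slow start, doubled)
RTT 2: cwnd = 4 MSS (slow start, doubled)
RTT 3: cwnd = 8 MSS (slow start, doubled)
RTT 4: cwnd = 16 MSS (slow start, doubled)
RTT 5: cwnd = 17 MSS (congestion avoidance, +1)
RTT 6: cwnd = 18 MSS (congestion avoidance, +1)
RTT 7: cwnd = 19 MSS (congestion avoidance, +1)

19


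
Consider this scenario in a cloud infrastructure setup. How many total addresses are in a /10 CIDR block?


Given: CIDR prefix /10
Host bits = 32 - 10 = 22
Total addresses = 2^22 = 4194304

4194304


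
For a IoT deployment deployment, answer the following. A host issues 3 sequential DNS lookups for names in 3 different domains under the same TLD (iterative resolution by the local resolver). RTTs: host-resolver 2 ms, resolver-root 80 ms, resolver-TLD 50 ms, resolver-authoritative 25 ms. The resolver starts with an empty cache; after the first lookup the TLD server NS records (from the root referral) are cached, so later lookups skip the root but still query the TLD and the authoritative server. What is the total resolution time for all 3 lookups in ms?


Lookup 1 (cold cache): local + root + TLD + auth = 2 + 80 + 50 + 25 = 157 ms
Lookups 2..3 (TLD NS cached -> skip root; new domain -> still ask TLD and auth): local + TLD + auth = 2 + 50 + 25 = 77 ms each
Remaining 2 lookups: 2 * 77 = 154 ms
Total = 157 + 154 = 311 ms

311


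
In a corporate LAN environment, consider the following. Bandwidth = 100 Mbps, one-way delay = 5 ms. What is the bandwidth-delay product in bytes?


Given: bandwidth = 100 Mbps, delay = 5 ms
BDP in bits = 100 * 10^6 * 5 / 1000
BDP in bits = 500000
BDP in bytes = 500000 / 8 = 62500

62500


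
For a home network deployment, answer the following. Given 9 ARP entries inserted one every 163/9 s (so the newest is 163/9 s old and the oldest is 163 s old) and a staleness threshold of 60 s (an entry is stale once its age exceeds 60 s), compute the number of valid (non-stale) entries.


Ages are k * 163/9 s for k = 1..9 (spacing = 18.1111 s).
Entry k is valid iff k * 163/9 <= 60 iff k <= 9 * 60 / 163 = 3.3129
n_valid = floor(3.3129) = 3
(n_stale = 9 - 3 = 6)

3


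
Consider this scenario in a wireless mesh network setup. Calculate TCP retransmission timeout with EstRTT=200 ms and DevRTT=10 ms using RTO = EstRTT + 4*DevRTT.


Given: EstRTT = 200 ms, DevRTT = 10 ms
Timeout = EstRTT + 4 * DevRTT
4 * DevRTT = 4 * 10 = 40
Timeout = 200 + 40 = 240 ms

240


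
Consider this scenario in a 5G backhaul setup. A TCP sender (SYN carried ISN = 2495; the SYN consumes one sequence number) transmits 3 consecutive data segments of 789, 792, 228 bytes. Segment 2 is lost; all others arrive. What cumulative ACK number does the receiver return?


SYN uses sequence number 2495; first data byte = ISN + 1 = 2496.
Segment 1: SEQ = 2496, len = 789 B, covers [2496, 3284]
Segment 2: SEQ = 3285, len = 792 B, covers [3285, 4076] [LOST]
Segment 3: SEQ = 4077, len = 228 B, covers [4077, 4304]
In-order data received: bytes [2496, 3284] (segments 1..1).
Segment 2 missing -> gap begins at byte 3285; later segments buffered out of order.
Cumulative ACK = next expected in-order byte = 2496 + 789 = 3285

3285


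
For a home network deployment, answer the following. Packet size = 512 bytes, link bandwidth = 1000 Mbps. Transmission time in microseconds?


Given: packet = 512 bytes, bandwidth = 1000 Mbps
Packet in bits = 512 * 8 = 4096 bits
Bandwidth = 1000 * 10^6 = 1000000000 bps
Time = 4096 / 1000000000 seconds
Time in us = 4096 * 10^6 / 1000000000 = 4.096

4.096


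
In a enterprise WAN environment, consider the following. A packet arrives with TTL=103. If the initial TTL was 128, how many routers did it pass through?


Given: initial TTL = 128, received TTL = 103
Hops = initial TTL - received TTL
Hops = 128 - 103 = 25

25


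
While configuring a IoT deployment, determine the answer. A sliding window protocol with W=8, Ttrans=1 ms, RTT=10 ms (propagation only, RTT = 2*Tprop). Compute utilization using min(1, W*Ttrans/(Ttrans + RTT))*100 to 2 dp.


Given: W = 8, Ttrans = 1 ms, RTT = 10 ms (= 2 * Tprop, Tprop = 5 ms)
Cycle time = Ttrans + RTT = 1 + 10 = 11 ms (first packet sent until its ACK returns)
W * Ttrans = 8 * 1 = 8 ms of sending per cycle
W * Ttrans / (Ttrans + RTT) = 8 / 11 = 0.727273
U = min(1, 0.727273) = 0.727273
U% = 72.73%

72.73


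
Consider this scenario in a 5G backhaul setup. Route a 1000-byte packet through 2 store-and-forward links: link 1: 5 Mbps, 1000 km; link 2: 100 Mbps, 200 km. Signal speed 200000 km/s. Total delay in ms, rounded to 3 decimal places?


Packet = 1000 bytes = 8000 bits. Store-and-forward: sum (t_trans + t_prop) per link.
Link 1: t_trans = 8000/(5*10^6) s = 1.6000 ms; t_prop = 1000/200000 s = 5.0000 ms; subtotal = 6.6000 ms
Link 2: t_trans = 8000/(100*10^6) s = 0.0800 ms; t_prop = 200/200000 s = 1.0000 ms; subtotal = 1.0800 ms
End-to-end = 6.6000 + 1.0800 = 7.6800 ms -> 7.680 ms (3 dp)

7.680


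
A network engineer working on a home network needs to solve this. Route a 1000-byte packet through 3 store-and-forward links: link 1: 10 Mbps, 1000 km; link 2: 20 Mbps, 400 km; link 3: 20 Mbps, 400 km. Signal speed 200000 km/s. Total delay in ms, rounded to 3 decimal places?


Packet = 1000 bytes = 8000 bits. Store-and-forward: sum (t_trans + t_prop) per link.
Link 1: t_trans = 8000/(10*10^6) s = 0.8000 ms; t_prop = 1000/200000 s = 5.0000 ms; subtotal = 5.8000 ms
Link 2: t_trans = 8000/(20*10^6) s = 0.4000 ms; t_prop = 400/200000 s = 2.0000 ms; subtotal = 2.4000 ms
Link 3: t_trans = 8000/(20*10^6) s = 0.4000 ms; t_prop = 400/200000 s = 2.0000 ms; subtotal = 2.4000 ms
End-to-end = 5.8000 + 2.4000 + 2.4000 = 10.6000 ms -> 10.600 ms (3 dp)

10.600


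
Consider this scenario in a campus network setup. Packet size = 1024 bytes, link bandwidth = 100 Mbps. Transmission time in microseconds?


Given: packet = 1024 bytes, bandwidth = 100 Mbps
Packet in bits = 1024 * 8 = 8192 bits
Bandwidth = 100 * 10^6 = 100000000 bps
Time = 8192 / 100000000 seconds
Time in us = 8192 * 10^6 / 100000000 = 81.92

81.92


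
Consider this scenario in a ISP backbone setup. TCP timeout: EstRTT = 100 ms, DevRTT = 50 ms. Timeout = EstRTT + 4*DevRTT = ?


Given: EstRTT = 100 ms, DevRTT = 50 ms
Timeout = EstRTT + 4 * DevRTT
4 * DevRTT = 4 * 50 = 200
Timeout = 100 + 200 = 300 ms

300


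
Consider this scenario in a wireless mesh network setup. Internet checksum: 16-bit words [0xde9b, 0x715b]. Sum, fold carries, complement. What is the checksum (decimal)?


Given words: [0xde9b, 0x715b]
Step 1: Sum all words
Raw sum = 56987 + 29019 = 86006
Step 2: Fold carry: (20470 + 1) = 20471
One's complement = ~20471 & 0xFFFF = 45064

45064


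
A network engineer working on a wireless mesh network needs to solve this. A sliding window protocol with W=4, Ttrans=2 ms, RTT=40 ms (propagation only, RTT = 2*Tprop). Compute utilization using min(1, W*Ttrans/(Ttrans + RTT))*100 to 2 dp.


Given: W = 4, Ttrans = 2 ms, RTT = 40 ms (= 2 * Tprop, Tprop = 20 ms)
Cycle time = Ttrans + RTT = 2 + 40 = 42 ms (first packet sent until its ACK returns)
W * Ttrans = 4 * 2 = 8 ms of sending per cycle
W * Ttrans / (Ttrans + RTT) = 8 / 42 = 0.190476
U = min(1, 0.190476) = 0.190476
U% = 19.05%

19.05


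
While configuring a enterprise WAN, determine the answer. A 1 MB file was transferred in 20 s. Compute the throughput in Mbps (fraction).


Given: file = 1 MB, time = 20 s
File in Mb = 1 * 8 = 8 Mb
Throughput = 8 / 20 Mbps
Throughput = 2/5 Mbps

2/5


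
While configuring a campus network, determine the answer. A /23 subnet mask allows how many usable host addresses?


Given: subnet mask /23
Host bits = 32 - 23 = 9
Total addresses = 2^9 = 512
Usable hosts = 512 - 2 (network + broadcast) = 510

510


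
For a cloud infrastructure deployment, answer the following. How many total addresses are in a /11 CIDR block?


Given: CIDR prefix /11
Host bits = 32 - 11 = 21
Total addresses = 2^21 = 2097152

2097152


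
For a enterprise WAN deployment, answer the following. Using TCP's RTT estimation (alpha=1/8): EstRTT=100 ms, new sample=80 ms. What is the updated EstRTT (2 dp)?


Given: EstRTT = 100 ms, SampleRTT = 80 ms, alpha = 1/8
New EstRTT = (1 - alpha) * EstRTT + alpha * SampleRTT
(7/8) * 100 = 87.5
(1/8) * 80 = 10
New EstRTT = 87.5 + 10 = 97.5 ms -> 97.50 ms (2 dp)

97.50


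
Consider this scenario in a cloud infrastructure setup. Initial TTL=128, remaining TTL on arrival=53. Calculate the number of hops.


Given: initial TTL = 128, received TTL = 53
Hops = initial TTL - received TTL
Hops = 128 - 53 = 75

75


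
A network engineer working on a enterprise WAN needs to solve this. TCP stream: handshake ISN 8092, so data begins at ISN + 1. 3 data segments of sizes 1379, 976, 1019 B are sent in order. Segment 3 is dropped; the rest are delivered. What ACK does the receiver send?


SYN uses sequence number 8092; first data byte = ISN + 1 = 8093.
Segment 1: SEQ = 8093, len = 1379 B, covers [8093, 9471]
Segment 2: SEQ = 9472, len = 976 B, covers [9472, 10447]
Segment 3: SEQ = 10448, len = 1019 B, covers [10448, 11466] [LOST]
In-order data received: bytes [8093, 10447] (segments 1..2).
Segment 3 missing -> gap begins at byte 10448.
Cumulative ACK = next expected in-order byte = 8093 + 1379 + 976 = 10448

10448


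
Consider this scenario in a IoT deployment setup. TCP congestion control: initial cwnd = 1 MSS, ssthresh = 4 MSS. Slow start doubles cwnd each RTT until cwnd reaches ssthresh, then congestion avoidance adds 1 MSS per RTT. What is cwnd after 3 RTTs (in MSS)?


RTT 0: cwnd = 1 MSS (initial)
RTT 1: cwnd = 2 MSS (slow start, doubled)
RTT 2: cwnd = 4 MSS (slow start, doubled)
RTT 3: cwnd = 5 MSS (congestion avoidance, +1)

5


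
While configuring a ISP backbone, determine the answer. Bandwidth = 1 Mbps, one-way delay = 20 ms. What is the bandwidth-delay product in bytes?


Given: bandwidth = 1 Mbps, delay = 20 ms
BDP in bits = 1 * 10^6 * 20 / 1000
BDP in bits = 20000
BDP in bytes = 20000 / 8 = 2500

2500


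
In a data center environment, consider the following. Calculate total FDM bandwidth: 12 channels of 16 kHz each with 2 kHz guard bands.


Given: 12 channels, 16 kHz each, guard = 2 kHz
Channel bandwidth = 12 * 16 = 192 kHz
Guard bands = 11 gaps * 2 kHz = 22 kHz
Total = 192 + 22 = 214 kHz

214


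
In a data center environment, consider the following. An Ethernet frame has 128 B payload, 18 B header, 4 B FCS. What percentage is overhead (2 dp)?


Given: payload = 128 B, header = 18 B, trailer = 4 B
Overhead bytes = header + trailer = 18 + 4 = 22
Total frame = payload + overhead = 128 + 22 = 150
Overhead % = 22 / 150 * 100 = 14.6667% -> 14.67% (2 dp)

14.67


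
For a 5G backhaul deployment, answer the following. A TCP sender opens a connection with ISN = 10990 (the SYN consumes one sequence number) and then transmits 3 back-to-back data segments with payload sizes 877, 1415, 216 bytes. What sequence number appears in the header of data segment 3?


The SYN occupies sequence number ISN = 10990, so the first data byte is ISN + 1 = 10991.
SEQ of data segment i = (ISN + 1) + sum of payload sizes of segments 1..i-1.
Segment 1: SEQ = 10991, payload = 877 bytes
Segment 2: SEQ = 11868, payload = 1415 bytes
Segment 3: SEQ = 13283, payload = 216 bytes
SEQ of segment 3 = 10991 + 877 + 1415 = 13283

13283


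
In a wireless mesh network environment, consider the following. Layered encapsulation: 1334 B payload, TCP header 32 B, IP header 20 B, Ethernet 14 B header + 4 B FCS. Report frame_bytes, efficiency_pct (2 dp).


TCP segment = 1334 + 32 = 1366 B
IP packet = 1366 + 20 = 1386 B
Ethernet frame = 1386 + 14 + 4 = 1404 B
Efficiency = app / frame = 1334 / 1404 = 0.950142 = 95.0142% -> 95.01% (2 dp)

1404, 95.01


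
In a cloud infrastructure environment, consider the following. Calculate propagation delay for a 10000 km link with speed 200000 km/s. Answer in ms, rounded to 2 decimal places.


Given: distance = 10000 km, speed = 200000 km/s
Delay = distance / speed = 10000 / 200000 seconds
Delay in ms = 10000 * 1000 / 200000
Delay = 50.0000 ms
Rounded to 2 dp = 50.00 ms

50.00


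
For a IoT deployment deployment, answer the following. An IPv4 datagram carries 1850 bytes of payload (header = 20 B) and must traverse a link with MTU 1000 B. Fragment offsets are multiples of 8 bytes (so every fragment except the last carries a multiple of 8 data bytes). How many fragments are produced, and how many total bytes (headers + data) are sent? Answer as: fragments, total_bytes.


Max data per non-final fragment = floor((MTU - header)/8)*8 = floor((1000 - 20)/8)*8 = floor(980/8)*8 = 976 B
Final fragment needs no 8-byte alignment: it can carry up to MTU - header = 980 B
Non-final fragments needed = ceil((payload - 980) / 976) = ceil(870/976) = ceil(0.8914) = 1
Number of fragments = 1 + 1 = 2
Fragment sizes (data): 1 * 976 B + 874 B (last, 874 <= 980 OK)
Total bytes sent = payload + n_frags * header = 1850 + 2*20 = 1850 + 40 = 1890 B

2, 1890


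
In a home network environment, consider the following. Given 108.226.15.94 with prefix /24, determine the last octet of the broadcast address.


Given: IP = 108.226.15.94, prefix = /24
Host bits = 32 - 24 = 8
Network last octet = 94 AND mask = 0
Host part size = 2^8 - 1 = 255
Broadcast last octet = 0 OR 255 = 255

255


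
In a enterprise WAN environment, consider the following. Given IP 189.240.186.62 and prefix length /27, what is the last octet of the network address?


Given: IP = 189.240.186.62, prefix = /27
Subnet mask = 255.255.255.224
Last octet of IP: 62
Last octet of mask: 224
Network last octet = 62 AND 224 = 32

32


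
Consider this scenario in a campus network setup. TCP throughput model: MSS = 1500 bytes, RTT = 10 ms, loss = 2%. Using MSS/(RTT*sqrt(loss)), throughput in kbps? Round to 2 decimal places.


Given: MSS = 1500 bytes, RTT = 10 ms, loss = 2%
RTT in seconds = 10 / 1000 = 0.01
Loss rate = 2% = 0.02
sqrt(loss) = sqrt(0.02) = 0.141421356237
Throughput (bytes/s) = 1500 / (0.01 * 0.141421356237) = 1060660.1718
Throughput (kbps) = 1060660.1718 * 8 / 1000 = 8485.281374 -> 8485.28 kbps (2 dp)

8485.28


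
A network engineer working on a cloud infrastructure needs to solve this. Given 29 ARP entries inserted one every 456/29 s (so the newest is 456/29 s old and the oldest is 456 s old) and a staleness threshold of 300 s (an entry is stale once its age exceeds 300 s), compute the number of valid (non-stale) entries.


Ages are k * 456/29 s for k = 1..29 (spacing = 15.7241 s).
Entry k is valid iff k * 456/29 <= 300 iff k <= 29 * 300 / 456 = 19.0789
n_valid = floor(19.0789) = 19
(n_stale = 29 - 19 = 10)

19


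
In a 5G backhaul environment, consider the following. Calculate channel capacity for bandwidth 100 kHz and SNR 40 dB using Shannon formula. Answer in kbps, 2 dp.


Given: B = 100 kHz, SNR = 40 dB
SNR linear = 10^(40/10) = 10000
1 + SNR = 10001
log2(10001) = 13.2878566418
C = 100 * 1000 * 13.2878566418 = 1328785.6642 bps
C = 1328.785664 kbps -> 1328.79 kbps (2 dp)

1328.79


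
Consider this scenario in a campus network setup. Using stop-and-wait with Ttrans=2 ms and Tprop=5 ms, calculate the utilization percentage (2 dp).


Given: Ttrans = 2 ms, Tprop = 5 ms
RTT = 2 * Tprop = 2 * 5 = 10 ms
U = Ttrans / (Ttrans + RTT)
U = 2 / (2 + 10)
U = 2 / 12 = 0.166667
U% = 16.67%

16.67


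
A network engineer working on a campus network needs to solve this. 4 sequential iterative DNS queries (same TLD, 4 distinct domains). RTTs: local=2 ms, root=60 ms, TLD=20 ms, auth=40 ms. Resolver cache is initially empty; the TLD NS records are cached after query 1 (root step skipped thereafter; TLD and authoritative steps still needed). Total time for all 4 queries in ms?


Lookup 1 (cold cache): local + root + TLD + auth = 2 + 60 + 20 + 40 = 122 ms
Lookups 2..4 (TLD NS cached -> skip root; new domain -> still ask TLD and auth): local + TLD + auth = 2 + 20 + 40 = 62 ms each
Remaining 3 lookups: 3 * 62 = 186 ms
Total = 122 + 186 = 308 ms

308


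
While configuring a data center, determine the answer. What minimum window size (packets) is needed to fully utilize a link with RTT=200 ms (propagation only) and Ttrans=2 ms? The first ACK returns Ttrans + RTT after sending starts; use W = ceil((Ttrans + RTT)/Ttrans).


Given: Ttrans = 2 ms, RTT = 200 ms (= 2 * Tprop, Tprop = 100 ms)
Time until first ACK returns = Ttrans + RTT = 2 + 200 = 202 ms
Need W * Ttrans >= Ttrans + RTT  ->  W >= (Ttrans + RTT) / Ttrans
(Ttrans + RTT) / Ttrans = 202 / 2 = 101
W_min = ceil(101) = 101

101


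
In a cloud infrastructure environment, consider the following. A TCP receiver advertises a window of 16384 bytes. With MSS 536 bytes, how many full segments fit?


Given: RWND = 16384 bytes, MSS = 536 bytes
Full segments = floor(RWND / MSS)
Full segments = floor(16384 / 536)
Full segments = floor(30.5672) = 30

30


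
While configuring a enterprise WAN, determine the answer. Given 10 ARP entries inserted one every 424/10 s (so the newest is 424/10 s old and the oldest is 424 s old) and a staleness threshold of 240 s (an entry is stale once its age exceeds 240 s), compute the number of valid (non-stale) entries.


Ages are k * 424/10 s for k = 1..10 (spacing = 42.4000 s).
Entry k is valid iff k * 424/10 <= 240 iff k <= 10 * 240 / 424 = 5.6604
n_valid = floor(5.6604) = 5
(n_stale = 10 - 5 = 5)

5


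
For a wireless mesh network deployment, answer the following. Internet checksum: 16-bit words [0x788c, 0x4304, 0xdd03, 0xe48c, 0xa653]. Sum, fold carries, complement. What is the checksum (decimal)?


Given words: [0x788c, 0x4304, 0xdd03, 0xe48c, 0xa653]
Step 1: Sum all words
Raw sum = 30860 + 17156 + 56579 + 58508 + 42579 = 205682
Step 2: Fold carry: (9074 + 3) = 9077
One's complement = ~9077 & 0xFFFF = 56458

56458


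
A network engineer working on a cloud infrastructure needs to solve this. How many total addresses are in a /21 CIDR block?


Given: CIDR prefix /21
Host bits = 32 - 21 = 11
Total addresses = 2^11 = 2048

2048


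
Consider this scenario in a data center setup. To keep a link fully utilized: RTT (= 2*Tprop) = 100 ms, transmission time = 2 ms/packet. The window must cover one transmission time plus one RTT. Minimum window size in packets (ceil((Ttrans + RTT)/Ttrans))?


Given: Ttrans = 2 ms, RTT = 100 ms (= 2 * Tprop, Tprop = 50 ms)
Time until first ACK returns = Ttrans + RTT = 2 + 100 = 102 ms
Need W * Ttrans >= Ttrans + RTT  ->  W >= (Ttrans + RTT) / Ttrans
(Ttrans + RTT) / Ttrans = 102 / 2 = 51
W_min = ceil(51) = 51

51


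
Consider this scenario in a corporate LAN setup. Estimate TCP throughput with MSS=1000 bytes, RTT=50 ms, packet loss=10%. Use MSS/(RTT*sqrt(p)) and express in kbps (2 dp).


Given: MSS = 1000 bytes, RTT = 50 ms, loss = 10%
RTT in seconds = 50 / 1000 = 0.05
Loss rate = 10% = 0.1
sqrt(loss) = sqrt(0.1) = 0.316227766017
Throughput (bytes/s) = 1000 / (0.05 * 0.316227766017) = 63245.5532
Throughput (kbps) = 63245.5532 * 8 / 1000 = 505.964426 -> 505.96 kbps (2 dp)

505.96


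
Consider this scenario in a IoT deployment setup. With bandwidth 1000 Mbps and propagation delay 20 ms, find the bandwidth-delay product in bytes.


Given: bandwidth = 1000 Mbps, delay = 20 ms
BDP in bits = 1000 * 10^6 * 20 / 1000
BDP in bits = 20000000
BDP in bytes = 20000000 / 8 = 2500000

2500000


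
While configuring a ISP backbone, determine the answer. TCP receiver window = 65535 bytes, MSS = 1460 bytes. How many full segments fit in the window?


Given: RWND = 65535 bytes, MSS = 1460 bytes
Full segments = floor(RWND / MSS)
Full segments = floor(65535 / 1460)
Full segments = floor(44.887) = 44

44


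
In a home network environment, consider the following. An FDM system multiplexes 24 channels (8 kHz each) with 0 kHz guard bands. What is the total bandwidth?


Given: 24 channels, 8 kHz each, guard = 0 kHz
Channel bandwidth = 24 * 8 = 192 kHz
Guard bands = 23 gaps * 0 kHz = 0 kHz
Total = 192 + 0 = 192 kHz

192


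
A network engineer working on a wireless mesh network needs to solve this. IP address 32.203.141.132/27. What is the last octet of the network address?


Given: IP = 32.203.141.132, prefix = /27
Subnet mask = 255.255.255.224
Last octet of IP: 132
Last octet of mask: 224
Network last octet = 132 AND 224 = 128

128


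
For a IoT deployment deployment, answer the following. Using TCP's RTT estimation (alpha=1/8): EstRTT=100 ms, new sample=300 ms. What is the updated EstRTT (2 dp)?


Given: EstRTT = 100 ms, SampleRTT = 300 ms, alpha = 1/8
New EstRTT = (1 - alpha) * EstRTT + alpha * SampleRTT
(7/8) * 100 = 87.5
(1/8) * 300 = 37.5
New EstRTT = 87.5 + 37.5 = 125 ms -> 125.00 ms (2 dp)

125.00


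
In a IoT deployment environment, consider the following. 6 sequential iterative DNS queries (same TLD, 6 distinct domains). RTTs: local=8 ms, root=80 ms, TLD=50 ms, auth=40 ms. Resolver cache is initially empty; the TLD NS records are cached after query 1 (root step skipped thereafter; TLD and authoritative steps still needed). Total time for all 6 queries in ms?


Lookup 1 (cold cache): local + root + TLD + auth = 8 + 80 + 50 + 40 = 178 ms
Lookups 2..6 (TLD NS cached -> skip root; new domain -> still ask TLD and auth): local + TLD + auth = 8 + 50 + 40 = 98 ms each
Remaining 5 lookups: 5 * 98 = 490 ms
Total = 178 + 490 = 668 ms

668


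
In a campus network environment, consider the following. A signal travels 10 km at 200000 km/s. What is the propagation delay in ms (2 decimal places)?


Given: distance = 10 km, speed = 200000 km/s
Delay = distance / speed = 10 / 200000 seconds
Delay in ms = 10 * 1000 / 200000
Delay = 0.0500 ms
Rounded to 2 dp = 0.05 ms

0.05


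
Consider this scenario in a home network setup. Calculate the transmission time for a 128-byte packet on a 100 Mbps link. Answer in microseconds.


Given: packet = 128 bytes, bandwidth = 100 Mbps
Packet in bits = 128 * 8 = 1024 bits
Bandwidth = 100 * 10^6 = 100000000 bps
Time = 1024 / 100000000 seconds
Time in us = 1024 * 10^6 / 100000000 = 10.24

10.24


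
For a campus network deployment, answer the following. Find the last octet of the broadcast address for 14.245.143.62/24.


Given: IP = 14.245.143.62, prefix = /24
Host bits = 32 - 24 = 8
Network last octet = 62 AND mask = 0
Host part size = 2^8 - 1 = 255
Broadcast last octet = 0 OR 255 = 255

255


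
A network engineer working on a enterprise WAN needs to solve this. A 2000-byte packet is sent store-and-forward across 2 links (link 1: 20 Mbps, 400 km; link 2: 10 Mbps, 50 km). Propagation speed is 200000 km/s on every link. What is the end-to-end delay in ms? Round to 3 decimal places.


Packet = 2000 bytes = 16000 bits. Store-and-forward: sum (t_trans + t_prop) per link.
Link 1: t_trans = 16000/(20*10^6) s = 0.8000 ms; t_prop = 400/200000 s = 2.0000 ms; subtotal = 2.8000 ms
Link 2: t_trans = 16000/(10*10^6) s = 1.6000 ms; t_prop = 50/200000 s = 0.2500 ms; subtotal = 1.8500 ms
End-to-end = 2.8000 + 1.8500 = 4.6500 ms -> 4.650 ms (3 dp)

4.650


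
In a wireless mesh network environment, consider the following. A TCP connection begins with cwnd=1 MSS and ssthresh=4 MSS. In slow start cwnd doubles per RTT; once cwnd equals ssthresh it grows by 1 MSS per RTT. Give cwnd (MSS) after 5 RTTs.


RTT 0: cwnd = 1 MSS (initial)
RTT 1: cwnd = 2 MSS (slow start, doubled)
RTT 2: cwnd = 4 MSS (slow start, doubled)
RTT 3: cwnd = 5 MSS (congestion avoidance, +1)
RTT 4: cwnd = 6 MSS (congestion avoidance, +1)
RTT 5: cwnd = 7 MSS (congestion avoidance, +1)

7


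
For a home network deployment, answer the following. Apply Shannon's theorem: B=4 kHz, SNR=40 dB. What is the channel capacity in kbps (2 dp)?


Given: B = 4 kHz, SNR = 40 dB
SNR linear = 10^(40/10) = 10000
1 + SNR = 10001
log2(10001) = 13.2878566418
C = 4 * 1000 * 13.2878566418 = 53151.4266 bps
C = 53.151427 kbps -> 53.15 kbps (2 dp)

53.15


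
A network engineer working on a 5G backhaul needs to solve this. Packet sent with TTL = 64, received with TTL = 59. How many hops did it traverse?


Given: initial TTL = 64, received TTL = 59
Hops = initial TTL - received TTL
Hops = 64 - 59 = 5

5


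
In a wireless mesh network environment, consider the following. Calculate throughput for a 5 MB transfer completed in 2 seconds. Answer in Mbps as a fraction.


Given: file = 5 MB, time = 2 s
File in Mb = 5 * 8 = 40 Mb
Throughput = 40 / 2 Mbps
Throughput = 20 Mbps

20


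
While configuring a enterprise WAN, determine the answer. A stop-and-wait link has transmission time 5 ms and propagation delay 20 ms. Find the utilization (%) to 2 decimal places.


Given: Ttrans = 5 ms, Tprop = 20 ms
RTT = 2 * Tprop = 2 * 20 = 40 ms
U = Ttrans / (Ttrans + RTT)
U = 5 / (5 + 40)
U = 5 / 45 = 0.111111
U% = 11.11%

11.11


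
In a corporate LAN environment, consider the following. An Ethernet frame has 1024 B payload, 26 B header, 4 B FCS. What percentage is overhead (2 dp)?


Given: payload = 1024 B, header = 26 B, trailer = 4 B
Overhead bytes = header + trailer = 26 + 4 = 30
Total frame = payload + overhead = 1024 + 30 = 1054
Overhead % = 30 / 1054 * 100 = 2.8463% -> 2.85% (2 dp)

2.85


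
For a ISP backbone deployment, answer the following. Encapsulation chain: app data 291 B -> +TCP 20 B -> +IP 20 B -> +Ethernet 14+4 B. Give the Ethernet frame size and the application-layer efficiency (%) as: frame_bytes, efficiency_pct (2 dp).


TCP segment = 291 + 20 = 311 B
IP packet = 311 + 20 = 331 B
Ethernet frame = 331 + 14 + 4 = 349 B
Efficiency = app / frame = 291 / 349 = 0.833811 = 83.3811% -> 83.38% (2 dp)

349, 83.38


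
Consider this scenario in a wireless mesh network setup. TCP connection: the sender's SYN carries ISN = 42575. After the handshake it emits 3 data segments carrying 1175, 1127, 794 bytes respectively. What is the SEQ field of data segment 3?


The SYN occupies sequence number ISN = 42575, so the first data byte is ISN + 1 = 42576.
SEQ of data segment i = (ISN + 1) + sum of payload sizes of segments 1..i-1.
Segment 1: SEQ = 42576, payload = 1175 bytes
Segment 2: SEQ = 43751, payload = 1127 bytes
Segment 3: SEQ = 44878, payload = 794 bytes
SEQ of segment 3 = 42576 + 1175 + 1127 = 44878

44878


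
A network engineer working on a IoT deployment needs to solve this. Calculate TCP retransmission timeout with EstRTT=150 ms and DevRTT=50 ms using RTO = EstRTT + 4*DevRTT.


Given: EstRTT = 150 ms, DevRTT = 50 ms
Timeout = EstRTT + 4 * DevRTT
4 * DevRTT = 4 * 50 = 200
Timeout = 150 + 200 = 350 ms

350


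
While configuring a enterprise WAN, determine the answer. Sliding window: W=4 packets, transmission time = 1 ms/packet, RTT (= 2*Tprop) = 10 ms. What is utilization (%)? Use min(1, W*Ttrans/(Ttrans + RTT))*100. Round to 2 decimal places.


Given: W = 4, Ttrans = 1 ms, RTT = 10 ms (= 2 * Tprop, Tprop = 5 ms)
Cycle time = Ttrans + RTT = 1 + 10 = 11 ms (first packet sent until its ACK returns)
W * Ttrans = 4 * 1 = 4 ms of sending per cycle
W * Ttrans / (Ttrans + RTT) = 4 / 11 = 0.363636
U = min(1, 0.363636) = 0.363636
U% = 36.36%

36.36


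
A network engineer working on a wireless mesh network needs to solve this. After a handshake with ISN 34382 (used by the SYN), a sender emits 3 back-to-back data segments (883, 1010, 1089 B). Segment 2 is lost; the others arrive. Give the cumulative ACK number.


SYN uses sequence number 34382; first data byte = ISN + 1 = 34383.
Segment 1: SEQ = 34383, len = 883 B, covers [34383, 35265]
Segment 2: SEQ = 35266, len = 1010 B, covers [35266, 36275] [LOST]
Segment 3: SEQ = 36276, len = 1089 B, covers [36276, 37364]
In-order data received: bytes [34383, 35265] (segments 1..1).
Segment 2 missing -> gap begins at byte 35266; later segments buffered out of order.
Cumulative ACK = next expected in-order byte = 34383 + 883 = 35266

35266


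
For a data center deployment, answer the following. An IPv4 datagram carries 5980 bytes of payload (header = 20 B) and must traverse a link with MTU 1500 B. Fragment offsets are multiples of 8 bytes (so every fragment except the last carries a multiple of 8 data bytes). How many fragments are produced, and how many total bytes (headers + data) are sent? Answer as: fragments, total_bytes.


Max data per non-final fragment = floor((MTU - header)/8)*8 = floor((1500 - 20)/8)*8 = floor(1480/8)*8 = 1480 B
Final fragment needs no 8-byte alignment: it can carry up to MTU - header = 1480 B
Non-final fragments needed = ceil((payload - 1480) / 1480) = ceil(4500/1480) = ceil(3.0405) = 4
Number of fragments = 4 + 1 = 5
Fragment sizes (data): 4 * 1480 B + 60 B (last, 60 <= 1480 OK)
Total bytes sent = payload + n_frags * header = 5980 + 5*20 = 5980 + 100 = 6080 B

5, 6080


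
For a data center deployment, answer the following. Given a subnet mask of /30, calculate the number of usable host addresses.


Given: subnet mask /30
Host bits = 32 - 30 = 2
Total addresses = 2^2 = 4
Usable hosts = 4 - 2 (network + broadcast) = 2

2


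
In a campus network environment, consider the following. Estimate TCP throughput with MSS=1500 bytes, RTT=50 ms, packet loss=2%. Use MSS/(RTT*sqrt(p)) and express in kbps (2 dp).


Given: MSS = 1500 bytes, RTT = 50 ms, loss = 2%
RTT in seconds = 50 / 1000 = 0.05
Loss rate = 2% = 0.02
sqrt(loss) = sqrt(0.02) = 0.141421356237
Throughput (bytes/s) = 1500 / (0.05 * 0.141421356237) = 212132.0344
Throughput (kbps) = 212132.0344 * 8 / 1000 = 1697.056275 -> 1697.06 kbps (2 dp)

1697.06


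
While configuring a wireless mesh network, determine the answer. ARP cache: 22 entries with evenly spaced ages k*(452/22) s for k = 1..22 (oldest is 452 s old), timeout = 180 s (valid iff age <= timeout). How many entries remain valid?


Ages are k * 452/22 s for k = 1..22 (spacing = 20.5455 s).
Entry k is valid iff k * 452/22 <= 180 iff k <= 22 * 180 / 452 = 8.7611
n_valid = floor(8.7611) = 8
(n_stale = 22 - 8 = 14)

8


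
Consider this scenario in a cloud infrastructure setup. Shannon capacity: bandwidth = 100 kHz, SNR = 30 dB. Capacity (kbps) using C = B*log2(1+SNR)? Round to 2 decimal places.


Given: B = 100 kHz, SNR = 30 dB
SNR linear = 10^(30/10) = 1000
1 + SNR = 1001
log2(1001) = 9.9672262588
C = 100 * 1000 * 9.9672262588 = 996722.6259 bps
C = 996.722626 kbps -> 996.72 kbps (2 dp)

996.72


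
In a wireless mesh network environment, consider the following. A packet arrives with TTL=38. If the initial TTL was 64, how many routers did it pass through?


Given: initial TTL = 64, received TTL = 38
Hops = initial TTL - received TTL
Hops = 64 - 38 = 26

26


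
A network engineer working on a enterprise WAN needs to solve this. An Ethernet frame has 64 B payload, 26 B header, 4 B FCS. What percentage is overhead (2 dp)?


Given: payload = 64 B, header = 26 B, trailer = 4 B
Overhead bytes = header + trailer = 26 + 4 = 30
Total frame = payload + overhead = 64 + 30 = 94
Overhead % = 30 / 94 * 100 = 31.9149% -> 31.91% (2 dp)

31.91


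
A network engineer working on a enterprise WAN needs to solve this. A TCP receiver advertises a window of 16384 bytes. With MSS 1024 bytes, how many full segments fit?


Given: RWND = 16384 bytes, MSS = 1024 bytes
Full segments = floor(RWND / MSS)
Full segments = floor(16384 / 1024)
Full segments = floor(16.0) = 16

16


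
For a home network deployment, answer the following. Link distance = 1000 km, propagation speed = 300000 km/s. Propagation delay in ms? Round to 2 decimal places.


Given: distance = 1000 km, speed = 300000 km/s
Delay = distance / speed = 1000 / 300000 seconds
Delay in ms = 1000 * 1000 / 300000
Delay = 3.3333 ms
Rounded to 2 dp = 3.33 ms

3.33


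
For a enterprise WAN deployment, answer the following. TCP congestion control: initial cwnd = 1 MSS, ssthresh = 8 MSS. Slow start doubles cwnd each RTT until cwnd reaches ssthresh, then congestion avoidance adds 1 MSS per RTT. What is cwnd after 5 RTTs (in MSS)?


RTT 0: cwnd = 1 MSS (initial)
RTT 1: cwnd = 2 MSS (slow start, doubled)
RTT 2: cwnd = 4 MSS (slow start, doubled)
RTT 3: cwnd = 8 MSS (slow start, doubled)
RTT 4: cwnd = 9 MSS (congestion avoidance, +1)
RTT 5: cwnd = 10 MSS (congestion avoidance, +1)

10


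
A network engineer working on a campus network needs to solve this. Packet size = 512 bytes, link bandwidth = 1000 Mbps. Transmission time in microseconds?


Given: packet = 512 bytes, bandwidth = 1000 Mbps
Packet in bits = 512 * 8 = 4096 bits
Bandwidth = 1000 * 10^6 = 1000000000 bps
Time = 4096 / 1000000000 seconds
Time in us = 4096 * 10^6 / 1000000000 = 4.096

4.096


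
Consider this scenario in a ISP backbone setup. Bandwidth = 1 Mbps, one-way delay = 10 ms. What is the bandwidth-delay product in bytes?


Given: bandwidth = 1 Mbps, delay = 10 ms
BDP in bits = 1 * 10^6 * 10 / 1000
BDP in bits = 10000
BDP in bytes = 10000 / 8 = 1250

1250


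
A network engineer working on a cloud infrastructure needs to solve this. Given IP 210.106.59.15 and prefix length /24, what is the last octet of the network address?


Given: IP = 210.106.59.15, prefix = /24
Subnet mask = 255.255.255.0
Last octet of IP: 15
Last octet of mask: 0
Network last octet = 15 AND 0 = 0

0


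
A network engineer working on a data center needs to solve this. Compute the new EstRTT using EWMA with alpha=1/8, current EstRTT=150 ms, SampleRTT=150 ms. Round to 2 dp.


Given: EstRTT = 150 ms, SampleRTT = 150 ms, alpha = 1/8
New EstRTT = (1 - alpha) * EstRTT + alpha * SampleRTT
(7/8) * 150 = 131.25
(1/8) * 150 = 18.75
New EstRTT = 131.25 + 18.75 = 150 ms -> 150.00 ms (2 dp)

150.00


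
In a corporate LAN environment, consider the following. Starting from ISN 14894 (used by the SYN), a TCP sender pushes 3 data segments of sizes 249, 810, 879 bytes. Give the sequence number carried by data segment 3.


The SYN occupies sequence number ISN = 14894, so the first data byte is ISN + 1 = 14895.
SEQ of data segment i = (ISN + 1) + sum of payload sizes of segments 1..i-1.
Segment 1: SEQ = 14895, payload = 249 bytes
Segment 2: SEQ = 15144, payload = 810 bytes
Segment 3: SEQ = 15954, payload = 879 bytes
SEQ of segment 3 = 14895 + 249 + 810 = 15954

15954


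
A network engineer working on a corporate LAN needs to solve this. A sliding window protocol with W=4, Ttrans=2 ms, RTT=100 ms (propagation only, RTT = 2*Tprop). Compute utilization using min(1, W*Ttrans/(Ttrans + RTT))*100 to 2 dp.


Given: W = 4, Ttrans = 2 ms, RTT = 100 ms (= 2 * Tprop, Tprop = 50 ms)
Cycle time = Ttrans + RTT = 2 + 100 = 102 ms (first packet sent until its ACK returns)
W * Ttrans = 4 * 2 = 8 ms of sending per cycle
W * Ttrans / (Ttrans + RTT) = 8 / 102 = 0.078431
U = min(1, 0.078431) = 0.078431
U% = 7.84%

7.84


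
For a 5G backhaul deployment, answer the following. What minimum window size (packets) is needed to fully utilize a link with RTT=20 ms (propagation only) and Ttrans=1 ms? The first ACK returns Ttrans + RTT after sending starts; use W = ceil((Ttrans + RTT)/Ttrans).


Given: Ttrans = 1 ms, RTT = 20 ms (= 2 * Tprop, Tprop = 10 ms)
Time until first ACK returns = Ttrans + RTT = 1 + 20 = 21 ms
Need W * Ttrans >= Ttrans + RTT  ->  W >= (Ttrans + RTT) / Ttrans
(Ttrans + RTT) / Ttrans = 21 / 1 = 21
W_min = ceil(21) = 21

21


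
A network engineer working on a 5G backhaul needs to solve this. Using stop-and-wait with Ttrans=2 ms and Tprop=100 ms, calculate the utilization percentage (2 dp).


Given: Ttrans = 2 ms, Tprop = 100 ms
RTT = 2 * Tprop = 2 * 100 = 200 ms
U = Ttrans / (Ttrans + RTT)
U = 2 / (2 + 200)
U = 2 / 202 = 0.009901
U% = 0.99%

0.99


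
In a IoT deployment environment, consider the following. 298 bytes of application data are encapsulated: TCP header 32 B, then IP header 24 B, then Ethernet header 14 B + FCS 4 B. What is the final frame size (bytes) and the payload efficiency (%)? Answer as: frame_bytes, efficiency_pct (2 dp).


TCP segment = 298 + 32 = 330 B
IP packet = 330 + 24 = 354 B
Ethernet frame = 354 + 14 + 4 = 372 B
Efficiency = app / frame = 298 / 372 = 0.801075 = 80.1075% -> 80.11% (2 dp)

372, 80.11


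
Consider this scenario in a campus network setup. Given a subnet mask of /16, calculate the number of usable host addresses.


Given: subnet mask /16
Host bits = 32 - 16 = 16
Total addresses = 2^16 = 65536
Usable hosts = 65536 - 2 (network + broadcast) = 65534

65534


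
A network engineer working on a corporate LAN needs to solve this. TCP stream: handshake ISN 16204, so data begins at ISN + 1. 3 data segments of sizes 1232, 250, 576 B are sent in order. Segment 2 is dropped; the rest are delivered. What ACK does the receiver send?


SYN uses sequence number 16204; first data byte = ISN + 1 = 16205.
Segment 1: SEQ = 16205, len = 1232 B, covers [16205, 17436]
Segment 2: SEQ = 17437, len = 250 B, covers [17437, 17686] [LOST]
Segment 3: SEQ = 17687, len = 576 B, covers [17687, 18262]
In-order data received: bytes [16205, 17436] (segments 1..1).
Segment 2 missing -> gap begins at byte 17437; later segments buffered out of order.
Cumulative ACK = next expected in-order byte = 16205 + 1232 = 17437

17437
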